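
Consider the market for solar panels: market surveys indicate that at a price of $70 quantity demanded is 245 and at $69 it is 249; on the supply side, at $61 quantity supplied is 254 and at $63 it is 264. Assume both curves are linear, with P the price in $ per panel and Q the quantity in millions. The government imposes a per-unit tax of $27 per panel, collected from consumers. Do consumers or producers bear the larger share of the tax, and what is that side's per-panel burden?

Demand slope: (249 − 245)/(69 − 70) = -4, so Qd = 525 − 4P.
Supply slope: (264 − 254)/(63 − 61) = 5, so Qs = 5P − 51.
Without the tax, 525 − 4P = 5P − 51 gives 9P = 576, so P* = $64 and Q* = 269.
With the tax collected from consumers, demand (in seller-price terms) shifts: Qd = 525 − 4(P + 27).
Solving gives Q = 209 with consumers paying $79 and producers receiving $52 (the $27 wedge).
Per-panel burden: consumers $15, producers $12.
Consumers take the larger share because demand is less price-elastic here (demand slope 4 vs supply slope 5).
The less price-elastic side of the market bears the larger share of a per-unit tax.

Consumers bear the larger share: $15 per panel.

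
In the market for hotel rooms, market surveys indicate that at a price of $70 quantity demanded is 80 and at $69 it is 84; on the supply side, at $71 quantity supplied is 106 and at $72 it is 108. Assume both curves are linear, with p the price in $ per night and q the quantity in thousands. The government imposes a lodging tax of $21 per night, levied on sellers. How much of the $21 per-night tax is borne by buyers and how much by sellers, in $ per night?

Buyers bear $7 per night; sellers bear $14 per night.

Demand slope: (84 − 80)/(69 − 70) = -4, so qd = 360 − 4p.
Supply slope: (108 − 106)/(72 − 71) = 2, so qs = 2p − 36.
Without the tax, 360 − 4p = 2p − 36 gives 6p = 396, so p* = $66 and q* = 96.
With the tax collected from sellers, supply shifts: qs = 2(p − 21) − 36.
Solving gives q = 68 with buyers paying $73 and sellers receiving $52 (the $21 wedge).
Burden on buyers: $7; on sellers: $14. (They sum to $21.)
The less price-elastic side of the market bears the larger share of a per-unit tax.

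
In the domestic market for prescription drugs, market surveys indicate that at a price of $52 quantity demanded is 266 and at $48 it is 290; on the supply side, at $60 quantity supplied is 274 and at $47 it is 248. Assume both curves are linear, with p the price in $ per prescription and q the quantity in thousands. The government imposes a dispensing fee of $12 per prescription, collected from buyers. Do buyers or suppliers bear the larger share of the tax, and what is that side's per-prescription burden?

Demand slope: (290 − 266)/(48 − 52) = -6, so qd = 578 − 6p.
Supply slope: (248 − 274)/(47 − 60) = 2, so qs = 2p + 154.
Before the tax: set 578 − 6p = 2p + 154 → p* = $53, q* = 260.
With the tax collected from buyers, demand (in seller-price terms) shifts: qd = 578 − 6(p + 12).
Solving gives q = 242 with buyers paying $56 and suppliers receiving $44 (the $12 wedge).
Per-prescription burden: buyers $3, suppliers $9.
Suppliers take the larger share because supply is less price-elastic here (demand slope 6 vs supply slope 2).
The less price-elastic side of the market bears the larger share of a per-unit tax.

Suppliers bear the larger share: $9 per prescription.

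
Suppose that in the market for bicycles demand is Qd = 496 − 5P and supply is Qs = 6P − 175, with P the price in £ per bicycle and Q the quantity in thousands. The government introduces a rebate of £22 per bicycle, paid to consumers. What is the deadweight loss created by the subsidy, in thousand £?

Deadweight loss = £660 thousand.

Without the subsidy, 496 − 5P = 6P − 175 gives 11P = 671, so P* = £61 and Q* = 191.
With a per-unit subsidy paid to consumers, each effectively pays P − 22, so demand becomes Qd = 496 − 5(P − 22).
New equilibrium: consumers pay £49, producers receive £71, Q = 251. (Wedge: Pb − Ps = −22.)
Quantity rises by |ΔQ| = |191 − 251| = 60.
DWL = ½ · t · |ΔQ| = ½ · 22 · 60 = £660.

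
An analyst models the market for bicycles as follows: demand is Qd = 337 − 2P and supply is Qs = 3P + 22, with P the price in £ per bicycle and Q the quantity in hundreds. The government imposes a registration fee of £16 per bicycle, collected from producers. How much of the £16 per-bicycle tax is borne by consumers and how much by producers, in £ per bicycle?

Before the tax: set 337 − 2P = 3P + 22 → P* = £63, Q* = 211.
With the tax collected from producers, supply shifts: Qs = 3(P − 16) + 22.
New equilibrium: consumers pay £72.6, producers receive £56.6, Q = 191.8. (Wedge: Pb − Ps = 16.)
Burden on consumers: £9.6; on producers: £6.4. (They sum to £16.)

Consumers bear £9.6 per bicycle; producers bear £6.4 per bicycle.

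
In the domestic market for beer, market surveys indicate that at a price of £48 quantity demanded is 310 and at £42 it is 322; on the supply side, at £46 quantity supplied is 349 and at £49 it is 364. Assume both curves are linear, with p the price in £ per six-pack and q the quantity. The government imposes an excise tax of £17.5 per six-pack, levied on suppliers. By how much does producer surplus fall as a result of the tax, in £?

Producer surplus falls by £1557.5.

Demand slope: (322 − 310)/(42 − 48) = -2, so qd = 406 − 2p.
Supply slope: (364 − 349)/(49 − 46) = 5, so qs = 5p + 119.
Without the tax, 406 − 2p = 5p + 119 gives 7p = 287, so p* = £41 and q* = 324.
With the tax collected from suppliers, supply shifts: qs = 5(p − 17.5) + 119.
Solving gives q = 299 with buyers paying £53.5 and suppliers receiving £36 (the £17.5 wedge).
ΔPS is the trapezoid between Q = 299 and Q = 324 of height £5: ½ · (324 + 299) · 5 = £1557.5.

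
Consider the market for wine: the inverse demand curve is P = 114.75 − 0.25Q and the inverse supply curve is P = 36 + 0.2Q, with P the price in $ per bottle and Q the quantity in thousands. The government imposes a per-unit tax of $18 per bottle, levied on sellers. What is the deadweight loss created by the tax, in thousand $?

Rewrite in direct form: Qd = 459 − 4P and Qs = 5P − 180.
Before the tax: set 459 − 4P = 5P − 180 → P* = $71, Q* = 175.
With the tax collected from sellers, supply shifts: Qs = 5(P − 18) − 180.
New equilibrium: buyers pay $81, sellers receive $63, Q = 135. (Wedge: Pb − Ps = 18.)
Quantity falls by |ΔQ| = |175 − 135| = 40.
DWL = ½ · t · |ΔQ| = ½ · 18 · 40 = $360.

Deadweight loss = $360 thousand.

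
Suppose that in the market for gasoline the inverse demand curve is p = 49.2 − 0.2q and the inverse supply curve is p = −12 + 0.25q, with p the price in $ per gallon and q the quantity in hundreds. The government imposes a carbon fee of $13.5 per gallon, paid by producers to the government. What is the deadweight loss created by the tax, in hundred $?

Deadweight loss = $202.5 hundred.

Rewrite in direct form: qd = 246 − 5p and qs = 4p + 48.
Without the tax, 246 − 5p = 4p + 48 gives 9p = 198, so p* = $22 and q* = 136.
With the tax collected from producers, supply shifts: qs = 4(p − 13.5) + 48.
New equilibrium: consumers pay $28, producers receive $14.5, q = 106. (Wedge: pb − ps = 13.5.)
Quantity falls by |ΔQ| = |136 − 106| = 30.
DWL = ½ · t · |ΔQ| = ½ · 13.5 · 30 = $202.5.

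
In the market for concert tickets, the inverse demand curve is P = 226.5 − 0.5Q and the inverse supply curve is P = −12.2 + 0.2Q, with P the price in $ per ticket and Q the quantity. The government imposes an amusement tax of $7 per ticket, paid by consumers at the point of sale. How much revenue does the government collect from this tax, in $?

Tax revenue = $2317.

Inverting to Q(P) form: Qd = 453 − 2P; Qs = 5P + 61.
Without the tax, 453 − 2P = 5P + 61 gives 7P = 392, so P* = $56 and Q* = 341.
With the tax collected from consumers, demand (in seller-price terms) shifts: Qd = 453 − 2(P + 7).
Solving gives Q = 331 with consumers paying $61 and producers receiving $54 (the $7 wedge).
Revenue = t · Q = 7 · 331 = $2317.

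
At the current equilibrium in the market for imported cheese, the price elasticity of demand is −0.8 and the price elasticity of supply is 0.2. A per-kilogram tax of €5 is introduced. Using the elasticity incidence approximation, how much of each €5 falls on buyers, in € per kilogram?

Buyers bear ≈ €1 per kilogram.

Incidence ratio: buyers' share ≈ εs / (εs + |εd|) = 0.2 / (0.2 + 0.8) = 0.2.
So buyers bear ≈ 0.2 × €5 = €1; sellers bear €4.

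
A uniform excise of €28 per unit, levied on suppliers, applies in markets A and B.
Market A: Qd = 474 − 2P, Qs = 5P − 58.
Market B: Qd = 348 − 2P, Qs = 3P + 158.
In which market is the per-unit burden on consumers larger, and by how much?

Market A: pre-tax P* = €76, Q* = 322; post-tax Q = 282; per-unit burden on consumers = €20.
Market B: pre-tax P* = €38, Q* = 272; post-tax Q = 238.4; per-unit burden on consumers = €16.8.
Difference: €20 vs €16.8 → market A is larger by €3.2.

Market A, by €3.2.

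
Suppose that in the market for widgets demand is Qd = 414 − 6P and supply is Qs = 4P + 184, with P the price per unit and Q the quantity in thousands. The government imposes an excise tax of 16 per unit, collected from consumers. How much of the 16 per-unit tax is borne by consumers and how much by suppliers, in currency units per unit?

Consumers bear 6.4 per unit; suppliers bear 9.6 per unit.

Without the tax, 414 − 6P = 4P + 184 gives 10P = 230, so P* = 23 and Q* = 276.
With the tax collected from consumers, demand (in seller-price terms) shifts: Qd = 414 − 6(P + 16).
Solving gives Q = 237.6 with consumers paying 29.4 and suppliers receiving 13.4 (the 16 wedge).
Burden on consumers: 6.4; on suppliers: 9.6. (They sum to 16.)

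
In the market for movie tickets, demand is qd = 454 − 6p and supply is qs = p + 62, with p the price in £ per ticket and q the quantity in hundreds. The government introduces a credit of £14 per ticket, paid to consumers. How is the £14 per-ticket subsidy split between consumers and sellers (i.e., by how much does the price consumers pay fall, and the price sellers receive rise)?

Consumers gain £2 per ticket; sellers gain £12 per ticket.

Without the subsidy, 454 − 6p = p + 62 gives 7p = 392, so p* = £56 and q* = 118.
With a per-unit subsidy paid to consumers, each effectively pays p − 14, so demand becomes qd = 454 − 6(p − 14).
Solving gives q = 130 with consumers paying £54 and sellers receiving £68 (the £14 wedge).
Gain to consumers: £2; to sellers: £12. (They sum to £14.)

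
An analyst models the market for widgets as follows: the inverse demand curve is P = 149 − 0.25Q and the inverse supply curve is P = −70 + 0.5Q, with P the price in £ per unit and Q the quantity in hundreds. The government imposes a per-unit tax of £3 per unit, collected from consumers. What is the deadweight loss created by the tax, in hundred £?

Rewrite in direct form: Qd = 596 − 4P and Qs = 2P + 140.
Without the tax, 596 − 4P = 2P + 140 gives 6P = 456, so P* = £76 and Q* = 292.
With the tax collected from consumers, demand (in seller-price terms) shifts: Qd = 596 − 4(P + 3).
Solving gives Q = 288 with consumers paying £77 and sellers receiving £74 (the £3 wedge).
Quantity falls by |ΔQ| = |292 − 288| = 4.
DWL = ½ · t · |ΔQ| = ½ · 3 · 4 = £6.

Deadweight loss = £6 hundred.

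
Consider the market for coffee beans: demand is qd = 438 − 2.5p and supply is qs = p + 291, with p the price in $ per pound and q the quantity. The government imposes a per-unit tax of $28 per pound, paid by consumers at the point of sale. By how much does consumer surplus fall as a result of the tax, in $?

Without the tax, 438 − 2.5p = p + 291 gives 3.5p = 147, so p* = $42 and q* = 333.
With the tax collected from consumers, demand (in seller-price terms) shifts: qd = 438 − 2.5(p + 28).
New equilibrium: consumers pay $50, sellers receive $22, q = 313. (Wedge: pb − ps = 28.)
ΔCS is the trapezoid between Q = 313 and Q = 333 of height $8: ½ · (333 + 313) · 8 = $2584.

Consumer surplus falls by $2584.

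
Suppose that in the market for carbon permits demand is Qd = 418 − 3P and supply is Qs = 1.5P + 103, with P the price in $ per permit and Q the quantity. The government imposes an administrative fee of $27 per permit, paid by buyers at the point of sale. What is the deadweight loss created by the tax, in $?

Deadweight loss = $364.5.

Before the tax: set 418 − 3P = 1.5P + 103 → P* = $70, Q* = 208.
With the tax collected from buyers, demand (in seller-price terms) shifts: Qd = 418 − 3(P + 27).
Solving gives Q = 181 with buyers paying $79 and sellers receiving $52 (the $27 wedge).
Quantity falls by |ΔQ| = |208 − 181| = 27.
DWL = ½ · t · |ΔQ| = ½ · 27 · 27 = $364.5.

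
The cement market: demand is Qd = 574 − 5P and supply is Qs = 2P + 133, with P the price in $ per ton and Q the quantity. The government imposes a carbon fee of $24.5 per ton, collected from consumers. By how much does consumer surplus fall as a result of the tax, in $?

Consumer surplus falls by $1690.5.

Without the tax, 574 − 5P = 2P + 133 gives 7P = 441, so P* = $63 and Q* = 259.
With the tax collected from consumers, demand (in seller-price terms) shifts: Qd = 574 − 5(P + 24.5).
Solving gives Q = 224 with consumers paying $70 and suppliers receiving $45.5 (the $24.5 wedge).
ΔCS is the trapezoid between Q = 224 and Q = 259 of height $7: ½ · (259 + 224) · 7 = $1690.5.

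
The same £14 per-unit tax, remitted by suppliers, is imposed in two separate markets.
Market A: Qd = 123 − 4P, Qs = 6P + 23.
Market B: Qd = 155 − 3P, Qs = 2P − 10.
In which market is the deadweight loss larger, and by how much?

Market A: pre-tax P* = £10, Q* = 83; post-tax Q = 49.4; deadweight loss = £235.2.
Market B: pre-tax P* = £33, Q* = 56; post-tax Q = 39.2; deadweight loss = £117.6.
Difference: £235.2 vs £117.6 → market A is larger by £117.6.

Market A, by £117.6.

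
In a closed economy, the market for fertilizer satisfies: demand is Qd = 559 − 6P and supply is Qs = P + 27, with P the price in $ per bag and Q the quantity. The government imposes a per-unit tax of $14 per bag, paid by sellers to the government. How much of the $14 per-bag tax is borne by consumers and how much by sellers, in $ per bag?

Consumers bear $2 per bag; sellers bear $12 per bag.

Before the tax: set 559 − 6P = P + 27 → P* = $76, Q* = 103.
With the tax collected from sellers, supply shifts: Qs = (P − 14) + 27.
Solving gives Q = 91 with consumers paying $78 and sellers receiving $64 (the $14 wedge).
Burden on consumers: $2; on sellers: $12. (They sum to $14.)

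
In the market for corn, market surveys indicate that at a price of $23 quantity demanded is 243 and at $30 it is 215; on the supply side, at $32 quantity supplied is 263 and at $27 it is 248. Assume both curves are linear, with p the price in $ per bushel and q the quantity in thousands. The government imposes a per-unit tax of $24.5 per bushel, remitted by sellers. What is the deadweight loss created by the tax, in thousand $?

Demand slope: (215 − 243)/(30 − 23) = -4, so qd = 335 − 4p.
Supply slope: (248 − 263)/(27 − 32) = 3, so qs = 3p + 167.
Before the tax: set 335 − 4p = 3p + 167 → p* = $24, q* = 239.
With the tax collected from sellers, supply shifts: qs = 3(p − 24.5) + 167.
New equilibrium: consumers pay $34.5, sellers receive $10, q = 197. (Wedge: pb − ps = 24.5.)
Quantity falls by |ΔQ| = |239 − 197| = 42.
DWL = ½ · t · |ΔQ| = ½ · 24.5 · 42 = $514.5.

Deadweight loss = $514.5 thousand.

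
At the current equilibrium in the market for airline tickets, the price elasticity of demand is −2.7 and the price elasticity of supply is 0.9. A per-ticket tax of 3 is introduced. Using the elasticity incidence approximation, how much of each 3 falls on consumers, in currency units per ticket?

Incidence ratio: consumers' share ≈ εs / (εs + |εd|) = 0.9 / (0.9 + 2.7) = 0.25.
So consumers bear ≈ 0.25 × 3 = 0.75; suppliers bear 2.25.

Consumers bear ≈ 0.75 per ticket.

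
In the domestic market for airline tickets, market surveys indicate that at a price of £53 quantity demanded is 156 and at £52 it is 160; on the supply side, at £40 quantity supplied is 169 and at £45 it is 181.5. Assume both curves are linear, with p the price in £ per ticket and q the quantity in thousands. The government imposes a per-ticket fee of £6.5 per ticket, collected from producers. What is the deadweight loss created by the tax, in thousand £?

Demand slope: (160 − 156)/(52 − 53) = -4, so qd = 368 − 4p.
Supply slope: (181.5 − 169)/(45 − 40) = 2.5, so qs = 2.5p + 69.
Without the tax, 368 − 4p = 2.5p + 69 gives 6.5p = 299, so p* = £46 and q* = 184.
With the tax collected from producers, supply shifts: qs = 2.5(p − 6.5) + 69.
Solving gives q = 174 with buyers paying £48.5 and producers receiving £42 (the £6.5 wedge).
Quantity falls by |ΔQ| = |184 − 174| = 10.
DWL = ½ · t · |ΔQ| = ½ · 6.5 · 10 = £32.5.

Deadweight loss = £32.5 thousand.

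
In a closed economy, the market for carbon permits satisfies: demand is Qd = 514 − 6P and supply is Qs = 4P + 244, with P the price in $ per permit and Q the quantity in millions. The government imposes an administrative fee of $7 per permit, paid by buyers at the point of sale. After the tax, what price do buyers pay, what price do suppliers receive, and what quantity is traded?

Buyers pay $29.8; suppliers receive $22.8; quantity = 335.2.

Without the tax, 514 − 6P = 4P + 244 gives 10P = 270, so P* = $27 and Q* = 352.
With the tax collected from buyers, demand (in seller-price terms) shifts: Qd = 514 − 6(P + 7).
Solving gives Q = 335.2 with buyers paying $29.8 and suppliers receiving $22.8 (the $7 wedge).
The less price-elastic side of the market bears the larger share of a per-unit tax.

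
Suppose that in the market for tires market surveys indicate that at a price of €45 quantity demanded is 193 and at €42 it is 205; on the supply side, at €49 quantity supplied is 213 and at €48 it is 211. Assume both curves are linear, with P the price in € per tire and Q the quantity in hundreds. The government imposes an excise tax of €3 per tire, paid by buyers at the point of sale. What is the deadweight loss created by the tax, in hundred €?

Deadweight loss = €6 hundred.

Demand slope: (205 − 193)/(42 − 45) = -4, so Qd = 373 − 4P.
Supply slope: (211 − 213)/(48 − 49) = 2, so Qs = 2P + 115.
Without the tax, 373 − 4P = 2P + 115 gives 6P = 258, so P* = €43 and Q* = 201.
With the tax collected from buyers, demand (in seller-price terms) shifts: Qd = 373 − 4(P + 3).
Solving gives Q = 197 with buyers paying €44 and producers receiving €41 (the €3 wedge).
Quantity falls by |ΔQ| = |201 − 197| = 4.
DWL = ½ · t · |ΔQ| = ½ · 3 · 4 = €6.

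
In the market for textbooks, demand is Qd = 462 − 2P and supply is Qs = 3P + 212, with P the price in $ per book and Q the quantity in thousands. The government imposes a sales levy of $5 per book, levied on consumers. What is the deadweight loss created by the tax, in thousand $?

Deadweight loss = $15 thousand.

Without the tax, 462 − 2P = 3P + 212 gives 5P = 250, so P* = $50 and Q* = 362.
With the tax collected from consumers, demand (in seller-price terms) shifts: Qd = 462 − 2(P + 5).
Solving gives Q = 356 with consumers paying $53 and producers receiving $48 (the $5 wedge).
Quantity falls by |ΔQ| = |362 − 356| = 6.
DWL = ½ · t · |ΔQ| = ½ · 5 · 6 = $15.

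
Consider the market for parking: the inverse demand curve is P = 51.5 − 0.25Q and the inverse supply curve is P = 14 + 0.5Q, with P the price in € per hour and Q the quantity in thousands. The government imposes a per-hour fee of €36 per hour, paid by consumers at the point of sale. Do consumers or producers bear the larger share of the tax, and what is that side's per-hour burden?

Producers bear the larger share: €24 per hour.

Rewrite in direct form: Qd = 206 − 4P and Qs = 2P − 28.
Without the tax, 206 − 4P = 2P − 28 gives 6P = 234, so P* = €39 and Q* = 50.
With the tax collected from consumers, demand (in seller-price terms) shifts: Qd = 206 − 4(P + 36).
Solving gives Q = 2 with consumers paying €51 and producers receiving €15 (the €36 wedge).
Per-hour burden: consumers €12, producers €24.
Producers take the larger share because supply is less price-elastic here (demand slope 4 vs supply slope 2).
The less price-elastic side of the market bears the larger share of a per-unit tax.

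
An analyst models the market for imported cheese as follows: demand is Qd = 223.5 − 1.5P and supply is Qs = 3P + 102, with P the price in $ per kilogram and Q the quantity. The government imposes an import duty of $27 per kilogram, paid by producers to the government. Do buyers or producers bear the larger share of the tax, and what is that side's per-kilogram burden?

Without the tax, 223.5 − 1.5P = 3P + 102 gives 4.5P = 121.5, so P* = $27 and Q* = 183.
With the tax collected from producers, supply shifts: Qs = 3(P − 27) + 102.
Solving gives Q = 156 with buyers paying $45 and producers receiving $18 (the $27 wedge).
Per-kilogram burden: buyers $18, producers $9.
Buyers take the larger share because demand is less price-elastic here (demand slope 1.5 vs supply slope 3).
The less price-elastic side of the market bears the larger share of a per-unit tax.

Buyers bear the larger share: $18 per kilogram.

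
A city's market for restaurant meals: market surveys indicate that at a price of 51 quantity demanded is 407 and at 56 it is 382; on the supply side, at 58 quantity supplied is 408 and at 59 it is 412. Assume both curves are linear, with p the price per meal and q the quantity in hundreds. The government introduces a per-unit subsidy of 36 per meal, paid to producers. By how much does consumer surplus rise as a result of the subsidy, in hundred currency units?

Consumer surplus rises by 6912 hundred.

Demand slope: (382 − 407)/(56 − 51) = -5, so qd = 662 − 5p.
Supply slope: (412 − 408)/(59 − 58) = 4, so qs = 4p + 176.
Before the subsidy: set 662 − 5p = 4p + 176 → p* = 54, q* = 392.
With a per-unit subsidy paid to producers, each receives p + 36 per unit sold, so supply becomes qs = 4(p + 36) + 176.
Solving gives q = 472 with buyers paying 38 and producers receiving 74 (the 36 wedge).
ΔCS is the trapezoid between Q = 472 and Q = 392 of height 16: ½ · (392 + 472) · 16 = 6912.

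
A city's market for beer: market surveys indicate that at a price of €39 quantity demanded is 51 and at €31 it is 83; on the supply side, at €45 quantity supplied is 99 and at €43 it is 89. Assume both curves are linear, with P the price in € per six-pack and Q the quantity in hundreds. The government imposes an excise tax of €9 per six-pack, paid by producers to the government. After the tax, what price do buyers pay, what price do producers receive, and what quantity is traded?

Buyers pay €42; producers receive €33; quantity = 39.

Demand slope: (83 − 51)/(31 − 39) = -4, so Qd = 207 − 4P.
Supply slope: (89 − 99)/(43 − 45) = 5, so Qs = 5P − 126.
Before the tax: set 207 − 4P = 5P − 126 → P* = €37, Q* = 59.
With the tax collected from producers, supply shifts: Qs = 5(P − 9) − 126.
Solving gives Q = 39 with buyers paying €42 and producers receiving €33 (the €9 wedge).
The less price-elastic side of the market bears the larger share of a per-unit tax.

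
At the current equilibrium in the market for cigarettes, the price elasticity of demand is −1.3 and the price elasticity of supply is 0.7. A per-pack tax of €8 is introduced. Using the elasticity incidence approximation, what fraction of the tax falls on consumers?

Consumers' share ≈ 0.35.

Incidence ratio: consumers' share ≈ εs / (εs + |εd|) = 0.7 / (0.7 + 1.3) = 0.35.
Supply is the less elastic side, so consumers bear the smaller share.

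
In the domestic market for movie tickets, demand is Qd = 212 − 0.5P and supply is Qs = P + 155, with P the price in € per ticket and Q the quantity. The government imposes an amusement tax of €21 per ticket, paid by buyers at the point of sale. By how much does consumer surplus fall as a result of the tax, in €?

Consumer surplus falls by €2653.

Without the tax, 212 − 0.5P = P + 155 gives 1.5P = 57, so P* = €38 and Q* = 193.
With the tax collected from buyers, demand (in seller-price terms) shifts: Qd = 212 − 0.5(P + 21).
Solving gives Q = 186 with buyers paying €52 and suppliers receiving €31 (the €21 wedge).
ΔCS is the trapezoid between Q = 186 and Q = 193 of height €14: ½ · (193 + 186) · 14 = €2653.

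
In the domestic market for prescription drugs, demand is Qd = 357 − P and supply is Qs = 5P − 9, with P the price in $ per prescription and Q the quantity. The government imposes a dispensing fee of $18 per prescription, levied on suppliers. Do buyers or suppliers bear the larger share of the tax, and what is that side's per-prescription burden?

Buyers bear the larger share: $15 per prescription.

Before the tax: set 357 − P = 5P − 9 → P* = $61, Q* = 296.
With the tax collected from suppliers, supply shifts: Qs = 5(P − 18) − 9.
Solving gives Q = 281 with buyers paying $76 and suppliers receiving $58 (the $18 wedge).
Per-prescription burden: buyers $15, suppliers $3.
Buyers take the larger share because demand is less price-elastic here (demand slope 1 vs supply slope 5).
The less price-elastic side of the market bears the larger share of a per-unit tax.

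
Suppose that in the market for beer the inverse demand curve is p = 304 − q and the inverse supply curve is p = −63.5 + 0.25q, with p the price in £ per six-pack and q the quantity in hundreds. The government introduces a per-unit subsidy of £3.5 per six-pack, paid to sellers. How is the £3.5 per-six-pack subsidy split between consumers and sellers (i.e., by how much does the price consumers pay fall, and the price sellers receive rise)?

Consumers gain £2.8 per six-pack; sellers gain £0.7 per six-pack.

Inverting to q(p) form: qd = 304 − p; qs = 4p + 254.
Before the subsidy: set 304 − p = 4p + 254 → p* = £10, q* = 294.
With a per-unit subsidy paid to sellers, each receives p + 3.5 per unit sold, so supply becomes qs = 4(p + 3.5) + 254.
Solving gives q = 296.8 with consumers paying £7.2 and sellers receiving £10.7 (the £3.5 wedge).
Gain to consumers: £2.8; to sellers: £0.7. (They sum to £3.5.)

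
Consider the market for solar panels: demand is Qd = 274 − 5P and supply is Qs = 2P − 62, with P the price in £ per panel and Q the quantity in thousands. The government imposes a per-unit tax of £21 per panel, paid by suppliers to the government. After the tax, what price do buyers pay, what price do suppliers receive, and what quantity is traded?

Without the tax, 274 − 5P = 2P − 62 gives 7P = 336, so P* = £48 and Q* = 34.
With the tax collected from suppliers, supply shifts: Qs = 2(P − 21) − 62.
Solving gives Q = 4 with buyers paying £54 and suppliers receiving £33 (the £21 wedge).

Buyers pay £54; suppliers receive £33; quantity = 4.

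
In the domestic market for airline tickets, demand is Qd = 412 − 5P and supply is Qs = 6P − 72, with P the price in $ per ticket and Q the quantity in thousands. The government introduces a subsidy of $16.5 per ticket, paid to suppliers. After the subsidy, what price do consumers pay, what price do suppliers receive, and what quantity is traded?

Before the subsidy: set 412 − 5P = 6P − 72 → P* = $44, Q* = 192.
With a per-unit subsidy paid to suppliers, each receives P + 16.5 per unit sold, so supply becomes Qs = 6(P + 16.5) − 72.
New equilibrium: consumers pay $35, suppliers receive $51.5, Q = 237. (Wedge: Pb − Ps = −16.5.)

Consumers pay $35; suppliers receive $51.5; quantity = 237.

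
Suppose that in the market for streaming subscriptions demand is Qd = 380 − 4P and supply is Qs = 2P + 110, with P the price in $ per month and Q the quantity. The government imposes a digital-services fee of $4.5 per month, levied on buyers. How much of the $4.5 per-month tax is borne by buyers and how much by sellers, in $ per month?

Buyers bear $1.5 per month; sellers bear $3 per month.

Before the tax: set 380 − 4P = 2P + 110 → P* = $45, Q* = 200.
With the tax collected from buyers, demand (in seller-price terms) shifts: Qd = 380 − 4(P + 4.5).
Solving gives Q = 194 with buyers paying $46.5 and sellers receiving $42 (the $4.5 wedge).
Burden on buyers: $1.5; on sellers: $3. (They sum to $4.5.)
The less price-elastic side of the market bears the larger share of a per-unit tax.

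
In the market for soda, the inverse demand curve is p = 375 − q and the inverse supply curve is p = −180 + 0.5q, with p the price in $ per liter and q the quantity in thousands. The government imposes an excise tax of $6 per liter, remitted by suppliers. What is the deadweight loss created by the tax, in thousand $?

Inverting to q(p) form: qd = 375 − p; qs = 2p + 360.
Before the tax: set 375 − p = 2p + 360 → p* = $5, q* = 370.
With the tax collected from suppliers, supply shifts: qs = 2(p − 6) + 360.
New equilibrium: buyers pay $9, suppliers receive $3, q = 366. (Wedge: pb − ps = 6.)
Quantity falls by |ΔQ| = |370 − 366| = 4.
DWL = ½ · t · |ΔQ| = ½ · 6 · 4 = $12.

Deadweight loss = $12 thousand.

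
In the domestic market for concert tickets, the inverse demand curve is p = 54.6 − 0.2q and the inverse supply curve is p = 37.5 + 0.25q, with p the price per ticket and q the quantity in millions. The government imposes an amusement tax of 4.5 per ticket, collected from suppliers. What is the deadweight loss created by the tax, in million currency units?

Deadweight loss = 22.5 million.

Rewrite in direct form: qd = 273 − 5p and qs = 4p − 150.
Without the tax, 273 − 5p = 4p − 150 gives 9p = 423, so p* = 47 and q* = 38.
With the tax collected from suppliers, supply shifts: qs = 4(p − 4.5) − 150.
Solving gives q = 28 with consumers paying 49 and suppliers receiving 44.5 (the 4.5 wedge).
Quantity falls by |ΔQ| = |38 − 28| = 10.
DWL = ½ · t · |ΔQ| = ½ · 4.5 · 10 = 22.5.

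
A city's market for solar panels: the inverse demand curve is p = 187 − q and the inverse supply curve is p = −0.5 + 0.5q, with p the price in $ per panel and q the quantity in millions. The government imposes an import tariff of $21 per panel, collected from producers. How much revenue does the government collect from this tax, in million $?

Tax revenue = $2331 million.

Inverting to q(p) form: qd = 187 − p; qs = 2p + 1.
Before the tax: set 187 − p = 2p + 1 → p* = $62, q* = 125.
With the tax collected from producers, supply shifts: qs = 2(p − 21) + 1.
New equilibrium: buyers pay $76, producers receive $55, q = 111. (Wedge: pb − ps = 21.)
Revenue = t · Q = 21 · 111 = $2331.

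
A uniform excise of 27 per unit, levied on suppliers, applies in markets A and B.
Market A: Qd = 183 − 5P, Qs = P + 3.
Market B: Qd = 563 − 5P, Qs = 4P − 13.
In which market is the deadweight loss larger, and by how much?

Market B, by 506.25.

Market A: pre-tax P* = 30, Q* = 33; post-tax Q = 10.5; deadweight loss = 303.75.
Market B: pre-tax P* = 64, Q* = 243; post-tax Q = 183; deadweight loss = 810.
Difference: 303.75 vs 810 → market B is larger by 506.25.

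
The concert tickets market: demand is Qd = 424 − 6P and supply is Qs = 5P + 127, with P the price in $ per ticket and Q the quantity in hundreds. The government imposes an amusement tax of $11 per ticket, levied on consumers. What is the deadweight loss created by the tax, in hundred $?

Without the tax, 424 − 6P = 5P + 127 gives 11P = 297, so P* = $27 and Q* = 262.
With the tax collected from consumers, demand (in seller-price terms) shifts: Qd = 424 − 6(P + 11).
Solving gives Q = 232 with consumers paying $32 and producers receiving $21 (the $11 wedge).
Quantity falls by |ΔQ| = |262 − 232| = 30.
DWL = ½ · t · |ΔQ| = ½ · 11 · 30 = $165.

Deadweight loss = $165 hundred.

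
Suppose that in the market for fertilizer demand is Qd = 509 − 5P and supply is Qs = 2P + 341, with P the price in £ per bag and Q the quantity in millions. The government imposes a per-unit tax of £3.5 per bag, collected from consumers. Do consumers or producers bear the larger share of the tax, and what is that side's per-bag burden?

Producers bear the larger share: £2.5 per bag.

Without the tax, 509 − 5P = 2P + 341 gives 7P = 168, so P* = £24 and Q* = 389.
With the tax collected from consumers, demand (in seller-price terms) shifts: Qd = 509 − 5(P + 3.5).
New equilibrium: consumers pay £25, producers receive £21.5, Q = 384. (Wedge: Pb − Ps = 3.5.)
Per-bag burden: consumers £1, producers £2.5.
Producers take the larger share because supply is less price-elastic here (demand slope 5 vs supply slope 2).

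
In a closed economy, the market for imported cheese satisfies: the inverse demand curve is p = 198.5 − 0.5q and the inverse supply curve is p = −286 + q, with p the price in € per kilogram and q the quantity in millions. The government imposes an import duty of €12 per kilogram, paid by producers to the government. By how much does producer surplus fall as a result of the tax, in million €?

Rewrite in direct form: qd = 397 − 2p and qs = p + 286.
Without the tax, 397 − 2p = p + 286 gives 3p = 111, so p* = €37 and q* = 323.
With the tax collected from producers, supply shifts: qs = (p − 12) + 286.
New equilibrium: consumers pay €41, producers receive €29, q = 315. (Wedge: pb − ps = 12.)
ΔPS is the trapezoid between Q = 315 and Q = 323 of height €8: ½ · (323 + 315) · 8 = €2552.

Producer surplus falls by €2552 million.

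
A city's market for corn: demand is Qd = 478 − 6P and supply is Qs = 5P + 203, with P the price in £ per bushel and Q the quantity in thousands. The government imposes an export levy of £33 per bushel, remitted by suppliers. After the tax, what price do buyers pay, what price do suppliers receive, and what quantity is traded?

Buyers pay £40; suppliers receive £7; quantity = 238.

Before the tax: set 478 − 6P = 5P + 203 → P* = £25, Q* = 328.
With the tax collected from suppliers, supply shifts: Qs = 5(P − 33) + 203.
Solving gives Q = 238 with buyers paying £40 and suppliers receiving £7 (the £33 wedge).
The less price-elastic side of the market bears the larger share of a per-unit tax.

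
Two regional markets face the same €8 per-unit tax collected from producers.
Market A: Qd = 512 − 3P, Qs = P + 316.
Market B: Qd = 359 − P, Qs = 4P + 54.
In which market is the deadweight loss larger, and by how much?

Market A: pre-tax P* = €49, Q* = 365; post-tax Q = 359; deadweight loss = €24.
Market B: pre-tax P* = €61, Q* = 298; post-tax Q = 291.6; deadweight loss = €25.6.
Difference: €24 vs €25.6 → market B is larger by €1.6.

Market B, by €1.6.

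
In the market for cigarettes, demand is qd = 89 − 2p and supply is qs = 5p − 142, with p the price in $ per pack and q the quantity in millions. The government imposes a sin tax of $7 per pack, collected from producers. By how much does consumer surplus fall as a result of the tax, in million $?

Before the tax: set 89 − 2p = 5p − 142 → p* = $33, q* = 23.
With the tax collected from producers, supply shifts: qs = 5(p − 7) − 142.
Solving gives q = 13 with consumers paying $38 and producers receiving $31 (the $7 wedge).
ΔCS is the trapezoid between Q = 13 and Q = 23 of height $5: ½ · (23 + 13) · 5 = $90.

Consumer surplus falls by $90 million.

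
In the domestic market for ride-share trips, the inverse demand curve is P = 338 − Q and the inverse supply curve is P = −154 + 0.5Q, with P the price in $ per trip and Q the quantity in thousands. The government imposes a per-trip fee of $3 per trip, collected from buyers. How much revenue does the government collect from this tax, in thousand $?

Rewrite in direct form: Qd = 338 − P and Qs = 2P + 308.
Without the tax, 338 − P = 2P + 308 gives 3P = 30, so P* = $10 and Q* = 328.
With the tax collected from buyers, demand (in seller-price terms) shifts: Qd = 338 − (P + 3).
New equilibrium: buyers pay $12, sellers receive $9, Q = 326. (Wedge: Pb − Ps = 3.)
Revenue = t · Q = 3 · 326 = $978.

Tax revenue = $978 thousand.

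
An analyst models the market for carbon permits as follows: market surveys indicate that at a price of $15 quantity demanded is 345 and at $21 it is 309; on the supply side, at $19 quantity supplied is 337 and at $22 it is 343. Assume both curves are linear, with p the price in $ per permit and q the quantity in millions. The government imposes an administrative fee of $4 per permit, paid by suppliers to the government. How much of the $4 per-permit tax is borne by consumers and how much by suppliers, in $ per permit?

Consumers bear $1 per permit; suppliers bear $3 per permit.

Demand slope: (309 − 345)/(21 − 15) = -6, so qd = 435 − 6p.
Supply slope: (343 − 337)/(22 − 19) = 2, so qs = 2p + 299.
Before the tax: set 435 − 6p = 2p + 299 → p* = $17, q* = 333.
With the tax collected from suppliers, supply shifts: qs = 2(p − 4) + 299.
Solving gives q = 327 with consumers paying $18 and suppliers receiving $14 (the $4 wedge).
Burden on consumers: $1; on suppliers: $3. (They sum to $4.)
The less price-elastic side of the market bears the larger share of a per-unit tax.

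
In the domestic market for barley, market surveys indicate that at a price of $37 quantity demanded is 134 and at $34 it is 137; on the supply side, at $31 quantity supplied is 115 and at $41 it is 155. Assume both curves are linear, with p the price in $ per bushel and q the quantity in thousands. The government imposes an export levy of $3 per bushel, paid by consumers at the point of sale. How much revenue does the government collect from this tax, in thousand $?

Tax revenue = $397.8 thousand.

Demand slope: (137 − 134)/(34 − 37) = -1, so qd = 171 − p.
Supply slope: (155 − 115)/(41 − 31) = 4, so qs = 4p − 9.
Before the tax: set 171 − p = 4p − 9 → p* = $36, q* = 135.
With the tax collected from consumers, demand (in seller-price terms) shifts: qd = 171 − (p + 3).
New equilibrium: consumers pay $38.4, producers receive $35.4, q = 132.6. (Wedge: pb − ps = 3.)
Revenue = t · Q = 3 · 132.6 = $397.8.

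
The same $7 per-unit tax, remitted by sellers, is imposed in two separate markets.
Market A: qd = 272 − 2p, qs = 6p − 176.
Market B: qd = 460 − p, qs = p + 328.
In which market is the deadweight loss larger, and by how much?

Market A, by $24.5.

Market A: pre-tax p* = $56, q* = 160; post-tax q = 149.5; deadweight loss = $36.75.
Market B: pre-tax p* = $66, q* = 394; post-tax q = 390.5; deadweight loss = $12.25.
Difference: $36.75 vs $12.25 → market A is larger by $24.5.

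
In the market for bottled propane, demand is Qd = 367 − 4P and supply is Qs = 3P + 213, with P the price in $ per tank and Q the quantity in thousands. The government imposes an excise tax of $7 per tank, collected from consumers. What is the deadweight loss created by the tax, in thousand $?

Before the tax: set 367 − 4P = 3P + 213 → P* = $22, Q* = 279.
With the tax collected from consumers, demand (in seller-price terms) shifts: Qd = 367 − 4(P + 7).
New equilibrium: consumers pay $25, suppliers receive $18, Q = 267. (Wedge: Pb − Ps = 7.)
Quantity falls by |ΔQ| = |279 − 267| = 12.
DWL = ½ · t · |ΔQ| = ½ · 7 · 12 = $42.

Deadweight loss = $42 thousand.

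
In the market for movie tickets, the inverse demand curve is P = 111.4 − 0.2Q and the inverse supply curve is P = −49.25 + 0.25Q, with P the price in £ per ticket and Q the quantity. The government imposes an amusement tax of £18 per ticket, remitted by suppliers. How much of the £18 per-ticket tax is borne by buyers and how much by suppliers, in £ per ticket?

Rewrite in direct form: Qd = 557 − 5P and Qs = 4P + 197.
Without the tax, 557 − 5P = 4P + 197 gives 9P = 360, so P* = £40 and Q* = 357.
With the tax collected from suppliers, supply shifts: Qs = 4(P − 18) + 197.
New equilibrium: buyers pay £48, suppliers receive £30, Q = 317. (Wedge: Pb − Ps = 18.)
Burden on buyers: £8; on suppliers: £10. (They sum to £18.)
The less price-elastic side of the market bears the larger share of a per-unit tax.

Buyers bear £8 per ticket; suppliers bear £10 per ticket.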